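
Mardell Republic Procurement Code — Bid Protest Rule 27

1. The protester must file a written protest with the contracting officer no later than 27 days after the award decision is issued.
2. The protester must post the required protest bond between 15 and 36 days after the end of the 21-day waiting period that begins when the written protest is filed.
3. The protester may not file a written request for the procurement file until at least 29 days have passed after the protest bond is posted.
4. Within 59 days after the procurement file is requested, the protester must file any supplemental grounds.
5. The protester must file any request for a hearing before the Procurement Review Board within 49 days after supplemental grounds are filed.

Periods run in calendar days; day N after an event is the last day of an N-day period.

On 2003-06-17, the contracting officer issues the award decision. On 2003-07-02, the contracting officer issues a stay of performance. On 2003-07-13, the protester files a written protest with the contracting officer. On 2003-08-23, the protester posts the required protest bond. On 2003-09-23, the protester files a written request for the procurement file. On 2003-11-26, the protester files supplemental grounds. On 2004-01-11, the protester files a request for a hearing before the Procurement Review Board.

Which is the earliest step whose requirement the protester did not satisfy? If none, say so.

Step 4

Step 1 — counting 27 days from 2003-06-17 (when the award decision is issued) gives a deadline of 2003-07-14; 2003-07-13 is within that limit.
Step 2 — 15 and 36 days from 2003-08-03 (end of the 21-day waiting period, which began when the written protest is filed on 2003-07-13) are 2003-08-18 and 2003-09-08 respectively; 2003-08-23 falls inside that range.
Step 3 — must wait 29 days from 2003-08-23 (when the protest bond is posted), so not before 2003-09-21; 2003-09-23 is on or after that date.
Step 4 — counting 59 days from 2003-09-23 (when the procurement file is requested) gives a deadline of 2003-11-21; done 2003-11-26 — 5 days late.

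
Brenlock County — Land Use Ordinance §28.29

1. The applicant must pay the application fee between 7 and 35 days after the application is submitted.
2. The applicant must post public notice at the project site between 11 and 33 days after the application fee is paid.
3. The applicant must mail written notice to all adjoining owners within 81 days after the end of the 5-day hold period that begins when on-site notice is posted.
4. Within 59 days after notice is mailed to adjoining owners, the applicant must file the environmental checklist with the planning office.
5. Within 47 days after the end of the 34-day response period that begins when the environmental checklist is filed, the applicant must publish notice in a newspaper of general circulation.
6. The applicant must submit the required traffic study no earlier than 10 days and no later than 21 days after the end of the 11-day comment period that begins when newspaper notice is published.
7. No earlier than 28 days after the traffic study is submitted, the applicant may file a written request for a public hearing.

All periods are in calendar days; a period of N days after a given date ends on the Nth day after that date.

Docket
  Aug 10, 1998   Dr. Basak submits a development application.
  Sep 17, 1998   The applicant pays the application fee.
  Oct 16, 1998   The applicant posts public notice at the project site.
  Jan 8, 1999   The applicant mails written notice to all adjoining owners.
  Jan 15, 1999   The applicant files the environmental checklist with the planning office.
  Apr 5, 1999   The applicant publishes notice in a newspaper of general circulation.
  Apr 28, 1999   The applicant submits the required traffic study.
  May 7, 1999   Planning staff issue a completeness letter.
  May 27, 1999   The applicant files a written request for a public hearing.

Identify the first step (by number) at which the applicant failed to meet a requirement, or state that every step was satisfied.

Step 1: the window is 7–35 days after Aug 10, 1998 (when the application is submitted), so Aug 17, 1998 through Sep 14, 1998; Sep 17, 1998 is 3 days past the end of the window.
No need to go further; step 1 was not satisfied.

Step 1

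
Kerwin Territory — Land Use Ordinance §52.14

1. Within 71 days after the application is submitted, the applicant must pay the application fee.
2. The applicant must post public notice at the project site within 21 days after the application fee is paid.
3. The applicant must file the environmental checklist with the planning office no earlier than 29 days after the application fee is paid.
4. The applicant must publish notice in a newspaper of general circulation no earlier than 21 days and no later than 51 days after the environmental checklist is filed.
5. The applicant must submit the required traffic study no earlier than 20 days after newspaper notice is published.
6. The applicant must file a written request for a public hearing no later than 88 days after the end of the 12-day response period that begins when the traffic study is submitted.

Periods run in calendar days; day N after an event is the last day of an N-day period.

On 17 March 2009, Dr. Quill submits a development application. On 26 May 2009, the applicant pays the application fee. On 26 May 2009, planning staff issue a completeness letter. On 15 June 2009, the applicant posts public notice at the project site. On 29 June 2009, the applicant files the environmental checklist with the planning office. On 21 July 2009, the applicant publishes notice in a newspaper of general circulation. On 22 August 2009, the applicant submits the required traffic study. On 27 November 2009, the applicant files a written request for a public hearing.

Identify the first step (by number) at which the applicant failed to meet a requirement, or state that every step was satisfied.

(1) due by 17 March 2009 + 71 days = 27 May 2009; 26 May 2009 is within that limit.
(2) due by 26 May 2009 + 21 days = 16 June 2009; done 15 June 2009 — timely.
(3) permitted from 26 May 2009 + 29 days = 24 June 2009 onward; done 29 June 2009 — permitted.
(4) the permitted window runs from 29 June 2009 + 21 = 20 July 2009 to 29 June 2009 + 51 = 19 August 2009; done 21 July 2009, which is between those dates.
(5) permitted from 21 July 2009 + 20 days = 10 August 2009 onward; done 22 August 2009, after the minimum wait.
(6) due by 3 September 2009 + 88 days = 30 November 2009; 27 November 2009 is within that limit.

None — every step was satisfied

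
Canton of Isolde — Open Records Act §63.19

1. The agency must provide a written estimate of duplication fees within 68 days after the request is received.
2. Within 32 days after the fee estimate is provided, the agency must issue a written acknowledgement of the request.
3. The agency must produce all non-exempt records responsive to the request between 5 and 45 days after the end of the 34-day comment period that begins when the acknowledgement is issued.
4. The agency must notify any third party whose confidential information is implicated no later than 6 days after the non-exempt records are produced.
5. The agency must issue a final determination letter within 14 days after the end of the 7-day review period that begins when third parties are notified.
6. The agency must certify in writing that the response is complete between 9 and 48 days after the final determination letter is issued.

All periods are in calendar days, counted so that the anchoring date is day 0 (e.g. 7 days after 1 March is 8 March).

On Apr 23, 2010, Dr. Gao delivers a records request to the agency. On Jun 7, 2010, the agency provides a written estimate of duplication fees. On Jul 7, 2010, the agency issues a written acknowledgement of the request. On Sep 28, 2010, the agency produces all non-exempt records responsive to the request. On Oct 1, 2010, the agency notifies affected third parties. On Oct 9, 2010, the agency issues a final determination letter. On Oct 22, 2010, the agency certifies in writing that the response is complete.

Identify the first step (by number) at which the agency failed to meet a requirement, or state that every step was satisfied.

Step 1: 68 days after Apr 23, 2010 (when the request is received) is Jun 30, 2010; done Jun 7, 2010 — timely.
Step 2: 32 days after Jun 7, 2010 (when the fee estimate is provided) is Jul 9, 2010; completed Jul 7, 2010, before the deadline.
Step 3: the window is 5–45 days after Aug 10, 2010 (end of the 34-day comment period, which began when the acknowledgement is issued on Jul 7, 2010), so Aug 15, 2010 through Sep 24, 2010; done Sep 28, 2010 — 4 days after the window closed.

Step 3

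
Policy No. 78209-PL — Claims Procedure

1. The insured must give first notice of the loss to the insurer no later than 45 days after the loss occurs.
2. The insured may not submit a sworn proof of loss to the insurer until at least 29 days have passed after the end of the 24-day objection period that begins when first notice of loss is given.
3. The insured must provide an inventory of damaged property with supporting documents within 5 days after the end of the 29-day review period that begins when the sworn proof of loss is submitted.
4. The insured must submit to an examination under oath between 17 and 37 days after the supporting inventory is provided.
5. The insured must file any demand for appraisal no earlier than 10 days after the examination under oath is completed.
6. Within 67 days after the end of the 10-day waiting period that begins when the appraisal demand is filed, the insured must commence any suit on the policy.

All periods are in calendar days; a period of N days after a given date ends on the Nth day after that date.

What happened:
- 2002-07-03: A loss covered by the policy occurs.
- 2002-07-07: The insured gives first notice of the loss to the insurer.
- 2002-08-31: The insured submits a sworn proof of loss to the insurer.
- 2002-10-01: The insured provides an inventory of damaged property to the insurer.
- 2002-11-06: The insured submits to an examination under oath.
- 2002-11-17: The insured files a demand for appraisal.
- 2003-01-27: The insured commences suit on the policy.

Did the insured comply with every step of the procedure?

Step 1 — counting 45 days from 2002-07-03 (when the loss occurs) gives a deadline of 2002-08-17; 2002-07-07 is within that limit.
Step 2 — must wait 29 days from 2002-07-31 (end of the 24-day objection period, which began when first notice of loss is given on 2002-07-07), so not before 2002-08-29; done 2002-08-31 — permitted.
Step 3 — counting 5 days from 2002-09-29 (end of the 29-day review period, which began when the sworn proof of loss is submitted on 2002-08-31) gives a deadline of 2002-10-04; 2002-10-01 is within that limit.
Step 4 — 17 and 37 days from 2002-10-01 (when the supporting inventory is provided) are 2002-10-18 and 2002-11-07 respectively; done 2002-11-06 — within the window.
Step 5 — must wait 10 days from 2002-11-06 (when the examination under oath is completed), so not before 2002-11-16; 2002-11-17 is on or after that date.
Step 6 — counting 67 days from 2002-11-27 (end of the 10-day waiting period, which began when the appraisal demand is filed on 2002-11-17) gives a deadline of 2003-02-02; 2003-01-27 is within that limit.

Yes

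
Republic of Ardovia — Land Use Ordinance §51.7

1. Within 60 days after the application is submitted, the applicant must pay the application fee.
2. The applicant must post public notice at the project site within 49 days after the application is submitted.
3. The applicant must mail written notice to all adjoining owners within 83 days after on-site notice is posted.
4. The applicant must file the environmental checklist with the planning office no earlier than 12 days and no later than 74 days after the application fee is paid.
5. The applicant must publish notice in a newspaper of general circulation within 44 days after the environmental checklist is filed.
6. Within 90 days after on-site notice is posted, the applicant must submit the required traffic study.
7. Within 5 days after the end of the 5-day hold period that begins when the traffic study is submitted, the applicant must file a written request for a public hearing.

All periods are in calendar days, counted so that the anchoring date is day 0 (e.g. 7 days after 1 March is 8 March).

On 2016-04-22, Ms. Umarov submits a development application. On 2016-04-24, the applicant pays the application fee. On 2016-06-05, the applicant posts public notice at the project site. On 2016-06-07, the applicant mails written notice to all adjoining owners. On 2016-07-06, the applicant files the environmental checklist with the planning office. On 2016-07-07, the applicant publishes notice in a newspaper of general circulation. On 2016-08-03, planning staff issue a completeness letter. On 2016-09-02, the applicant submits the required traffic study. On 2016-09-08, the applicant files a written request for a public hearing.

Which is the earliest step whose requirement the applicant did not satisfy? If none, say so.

None — every step was satisfied

Step 1 — counting 60 days from 2016-04-22 (when the application is submitted) gives a deadline of 2016-06-21; completed 2016-04-24, before the deadline.
Step 2 — counting 49 days from 2016-04-22 (when the application is submitted) gives a deadline of 2016-06-10; completed 2016-06-05, before the deadline.
Step 3 — counting 83 days from 2016-06-05 (when on-site notice is posted) gives a deadline of 2016-08-27; done 2016-06-07 — timely.
Step 4 — 12 and 74 days from 2016-04-24 (when the application fee is paid) are 2016-05-06 and 2016-07-07 respectively; done 2016-07-06 — within the window.
Step 5 — counting 44 days from 2016-07-06 (when the environmental checklist is filed) gives a deadline of 2016-08-19; done 2016-07-07 — timely.
Step 6 — counting 90 days from 2016-06-05 (when on-site notice is posted) gives a deadline of 2016-09-03; completed 2016-09-02, before the deadline.
Step 7 — counting 5 days from 2016-09-07 (end of the 5-day hold period, which began when the traffic study is submitted on 2016-09-02) gives a deadline of 2016-09-12; 2016-09-08 is within that limit.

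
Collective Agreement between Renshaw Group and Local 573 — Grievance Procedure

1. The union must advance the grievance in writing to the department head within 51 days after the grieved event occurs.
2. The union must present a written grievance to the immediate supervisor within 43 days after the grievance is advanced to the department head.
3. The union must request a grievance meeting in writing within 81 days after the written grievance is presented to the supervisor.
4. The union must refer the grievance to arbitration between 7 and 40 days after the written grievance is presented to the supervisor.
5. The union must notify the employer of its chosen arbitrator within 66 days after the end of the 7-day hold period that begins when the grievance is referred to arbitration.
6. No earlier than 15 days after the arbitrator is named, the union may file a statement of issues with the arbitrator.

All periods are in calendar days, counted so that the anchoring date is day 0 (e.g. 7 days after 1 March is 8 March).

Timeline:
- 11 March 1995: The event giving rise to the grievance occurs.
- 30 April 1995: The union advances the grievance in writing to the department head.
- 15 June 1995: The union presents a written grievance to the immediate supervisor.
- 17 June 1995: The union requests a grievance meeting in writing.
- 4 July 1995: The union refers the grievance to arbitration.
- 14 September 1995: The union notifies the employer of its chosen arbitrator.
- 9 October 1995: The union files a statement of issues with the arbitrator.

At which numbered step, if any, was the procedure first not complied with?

Step 1 — counting 51 days from 11 March 1995 (when the grieved event occurs) gives a deadline of 1 May 1995; completed 30 April 1995, before the deadline.
Step 2 — counting 43 days from 30 April 1995 (when the grievance is advanced to the department head) gives a deadline of 12 June 1995; 15 June 1995 misses that deadline by 3 days.

Step 2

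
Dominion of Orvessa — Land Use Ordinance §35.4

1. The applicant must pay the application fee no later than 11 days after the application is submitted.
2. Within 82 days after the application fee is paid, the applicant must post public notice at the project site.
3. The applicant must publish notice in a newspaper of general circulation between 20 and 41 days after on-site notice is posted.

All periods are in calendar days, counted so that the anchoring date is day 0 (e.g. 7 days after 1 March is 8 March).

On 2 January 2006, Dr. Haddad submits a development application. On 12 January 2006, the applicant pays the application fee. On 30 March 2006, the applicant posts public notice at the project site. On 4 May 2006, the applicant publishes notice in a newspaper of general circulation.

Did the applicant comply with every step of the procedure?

Step 1 — counting 11 days from 2 January 2006 (when the application is submitted) gives a deadline of 13 January 2006; 12 January 2006 is within that limit.
Step 2 — counting 82 days from 12 January 2006 (when the application fee is paid) gives a deadline of 4 April 2006; completed 30 March 2006, before the deadline.
Step 3 — 20 and 41 days from 30 March 2006 (when on-site notice is posted) are 19 April 2006 and 10 May 2006 respectively; done 4 May 2006 — within the window.

Yes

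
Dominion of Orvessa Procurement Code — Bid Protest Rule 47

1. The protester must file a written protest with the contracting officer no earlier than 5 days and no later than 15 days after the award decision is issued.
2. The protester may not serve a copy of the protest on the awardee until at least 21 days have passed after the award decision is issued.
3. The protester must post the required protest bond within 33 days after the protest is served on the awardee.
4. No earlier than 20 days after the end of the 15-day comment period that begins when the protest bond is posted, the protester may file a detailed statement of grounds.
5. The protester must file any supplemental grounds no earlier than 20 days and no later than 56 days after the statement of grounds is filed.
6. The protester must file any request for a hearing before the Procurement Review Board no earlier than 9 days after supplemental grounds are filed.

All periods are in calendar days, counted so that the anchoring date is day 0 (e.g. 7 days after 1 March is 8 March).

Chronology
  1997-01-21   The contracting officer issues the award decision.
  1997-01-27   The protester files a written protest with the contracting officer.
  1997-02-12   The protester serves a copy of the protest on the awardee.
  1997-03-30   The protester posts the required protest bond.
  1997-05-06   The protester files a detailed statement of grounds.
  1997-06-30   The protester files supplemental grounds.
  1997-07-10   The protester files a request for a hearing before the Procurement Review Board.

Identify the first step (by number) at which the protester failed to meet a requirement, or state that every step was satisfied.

(1) the permitted window runs from 1997-01-21 + 5 = 1997-01-26 to 1997-01-21 + 15 = 1997-02-05; done 1997-01-27 — within the window.
(2) permitted from 1997-01-21 + 21 days = 1997-02-11 onward; done 1997-02-12, after the minimum wait.
(3) due by 1997-02-12 + 33 days = 1997-03-17; done 1997-03-30 — 13 days late.
That is the first point of non-compliance.

Step 3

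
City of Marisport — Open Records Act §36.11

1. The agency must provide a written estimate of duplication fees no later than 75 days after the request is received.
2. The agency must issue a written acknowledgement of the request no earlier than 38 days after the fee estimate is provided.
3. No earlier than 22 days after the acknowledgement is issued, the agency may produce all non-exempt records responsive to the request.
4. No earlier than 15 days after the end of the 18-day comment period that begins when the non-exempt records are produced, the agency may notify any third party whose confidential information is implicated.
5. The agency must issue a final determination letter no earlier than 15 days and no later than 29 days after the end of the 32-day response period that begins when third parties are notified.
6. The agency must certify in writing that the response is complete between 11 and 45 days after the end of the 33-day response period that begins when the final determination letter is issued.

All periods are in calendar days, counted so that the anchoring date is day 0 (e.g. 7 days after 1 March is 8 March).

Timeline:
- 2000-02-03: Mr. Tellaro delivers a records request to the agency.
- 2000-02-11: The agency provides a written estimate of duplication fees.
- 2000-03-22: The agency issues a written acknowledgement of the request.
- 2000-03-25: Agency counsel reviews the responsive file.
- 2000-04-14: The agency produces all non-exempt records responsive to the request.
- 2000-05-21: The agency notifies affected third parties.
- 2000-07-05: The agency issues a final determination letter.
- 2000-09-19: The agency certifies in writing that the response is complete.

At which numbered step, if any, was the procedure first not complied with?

Step 1 — counting 75 days from 2000-02-03 (when the request is received) gives a deadline of 2000-04-18; 2000-02-11 is within that limit.
Step 2 — must wait 38 days from 2000-02-11 (when the fee estimate is provided), so not before 2000-03-20; done 2000-03-22, after the minimum wait.
Step 3 — must wait 22 days from 2000-03-22 (when the acknowledgement is issued), so not before 2000-04-13; done 2000-04-14 — permitted.
Step 4 — must wait 15 days from 2000-05-02 (end of the 18-day comment period, which began when the non-exempt records are produced on 2000-04-14), so not before 2000-05-17; 2000-05-21 is on or after that date.
Step 5 — 15 and 29 days from 2000-06-22 (end of the 32-day response period, which began when third parties are notified on 2000-05-21) are 2000-07-07 and 2000-07-21 respectively; 2000-07-05 is 2 days too early.
Later steps need not be reached.

Step 5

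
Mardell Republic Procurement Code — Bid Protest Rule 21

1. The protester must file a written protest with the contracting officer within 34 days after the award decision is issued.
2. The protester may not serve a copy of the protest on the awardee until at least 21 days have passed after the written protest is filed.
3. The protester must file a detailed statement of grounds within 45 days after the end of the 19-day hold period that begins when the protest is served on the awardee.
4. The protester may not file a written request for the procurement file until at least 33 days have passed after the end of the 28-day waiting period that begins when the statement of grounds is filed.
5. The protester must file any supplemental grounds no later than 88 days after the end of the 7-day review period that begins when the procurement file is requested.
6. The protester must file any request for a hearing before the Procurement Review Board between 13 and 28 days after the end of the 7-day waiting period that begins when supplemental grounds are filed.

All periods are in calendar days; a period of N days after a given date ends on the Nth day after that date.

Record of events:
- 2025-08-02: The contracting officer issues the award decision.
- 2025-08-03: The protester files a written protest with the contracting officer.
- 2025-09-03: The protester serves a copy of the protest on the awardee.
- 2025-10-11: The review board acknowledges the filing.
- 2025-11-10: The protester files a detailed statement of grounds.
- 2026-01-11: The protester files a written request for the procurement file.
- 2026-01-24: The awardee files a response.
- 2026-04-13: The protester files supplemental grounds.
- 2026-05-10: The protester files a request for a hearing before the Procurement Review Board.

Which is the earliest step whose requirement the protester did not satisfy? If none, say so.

Step 1: 34 days after 2025-08-02 (when the award decision is issued) is 2025-09-05; 2025-08-03 is within that limit.
Step 2: the earliest permitted date is 21 days after 2025-08-03 (when the written protest is filed), i.e. 2025-08-24; done 2025-09-03 — permitted.
Step 3: 45 days after 2025-09-22 (end of the 19-day hold period, which began when the protest is served on the awardee on 2025-09-03) is 2025-11-06; done 2025-11-10 — 4 days late.
Later steps need not be reached.

Step 3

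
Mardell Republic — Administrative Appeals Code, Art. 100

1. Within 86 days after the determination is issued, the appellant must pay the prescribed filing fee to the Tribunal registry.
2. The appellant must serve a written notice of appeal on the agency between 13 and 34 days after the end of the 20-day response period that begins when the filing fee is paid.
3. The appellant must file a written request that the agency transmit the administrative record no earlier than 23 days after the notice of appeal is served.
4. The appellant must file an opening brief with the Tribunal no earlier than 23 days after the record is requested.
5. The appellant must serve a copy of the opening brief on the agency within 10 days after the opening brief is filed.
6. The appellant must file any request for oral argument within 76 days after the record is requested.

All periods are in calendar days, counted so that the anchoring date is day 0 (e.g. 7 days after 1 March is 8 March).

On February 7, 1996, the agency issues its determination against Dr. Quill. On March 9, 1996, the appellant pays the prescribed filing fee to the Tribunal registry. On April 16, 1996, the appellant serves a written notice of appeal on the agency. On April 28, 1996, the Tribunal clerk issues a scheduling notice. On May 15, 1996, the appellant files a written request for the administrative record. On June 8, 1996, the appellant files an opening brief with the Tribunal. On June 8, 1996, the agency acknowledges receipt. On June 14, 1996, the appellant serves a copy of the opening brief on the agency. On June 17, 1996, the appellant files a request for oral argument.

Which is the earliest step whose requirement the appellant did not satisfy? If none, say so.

None — every step was satisfied

Step 1 — counting 86 days from February 7, 1996 (when the determination is issued) gives a deadline of May 3, 1996; March 9, 1996 is within that limit.
Step 2 — 13 and 34 days from March 29, 1996 (end of the 20-day response period, which began when the filing fee is paid on March 9, 1996) are April 11, 1996 and May 2, 1996 respectively; done April 16, 1996 — within the window.
Step 3 — must wait 23 days from April 16, 1996 (when the notice of appeal is served), so not before May 9, 1996; May 15, 1996 is on or after that date.
Step 4 — must wait 23 days from May 15, 1996 (when the record is requested), so not before June 7, 1996; done June 8, 1996 — permitted.
Step 5 — counting 10 days from June 8, 1996 (when the opening brief is filed) gives a deadline of June 18, 1996; done June 14, 1996 — timely.
Step 6 — counting 76 days from May 15, 1996 (when the record is requested) gives a deadline of July 30, 1996; June 17, 1996 is within that limit.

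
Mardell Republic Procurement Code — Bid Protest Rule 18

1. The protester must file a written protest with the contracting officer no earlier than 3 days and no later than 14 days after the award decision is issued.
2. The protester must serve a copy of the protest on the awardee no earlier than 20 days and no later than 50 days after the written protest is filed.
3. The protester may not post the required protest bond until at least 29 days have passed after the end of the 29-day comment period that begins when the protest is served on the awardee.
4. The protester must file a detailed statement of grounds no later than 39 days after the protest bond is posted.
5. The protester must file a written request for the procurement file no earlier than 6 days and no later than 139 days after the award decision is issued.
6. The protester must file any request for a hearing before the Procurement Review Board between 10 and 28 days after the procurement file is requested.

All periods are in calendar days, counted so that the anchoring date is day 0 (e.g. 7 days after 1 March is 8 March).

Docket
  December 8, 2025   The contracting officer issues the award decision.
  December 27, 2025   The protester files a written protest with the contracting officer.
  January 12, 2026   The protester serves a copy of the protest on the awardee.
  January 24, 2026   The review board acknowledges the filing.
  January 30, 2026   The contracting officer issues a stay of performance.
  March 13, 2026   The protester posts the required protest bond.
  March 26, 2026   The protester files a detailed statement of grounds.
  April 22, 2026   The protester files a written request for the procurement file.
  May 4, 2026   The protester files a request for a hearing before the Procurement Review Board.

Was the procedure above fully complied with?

Step 1: the window is 3–14 days after December 8, 2025 (when the award decision is issued), so December 11, 2025 through December 22, 2025; December 27, 2025 is 5 days past the end of the window.

No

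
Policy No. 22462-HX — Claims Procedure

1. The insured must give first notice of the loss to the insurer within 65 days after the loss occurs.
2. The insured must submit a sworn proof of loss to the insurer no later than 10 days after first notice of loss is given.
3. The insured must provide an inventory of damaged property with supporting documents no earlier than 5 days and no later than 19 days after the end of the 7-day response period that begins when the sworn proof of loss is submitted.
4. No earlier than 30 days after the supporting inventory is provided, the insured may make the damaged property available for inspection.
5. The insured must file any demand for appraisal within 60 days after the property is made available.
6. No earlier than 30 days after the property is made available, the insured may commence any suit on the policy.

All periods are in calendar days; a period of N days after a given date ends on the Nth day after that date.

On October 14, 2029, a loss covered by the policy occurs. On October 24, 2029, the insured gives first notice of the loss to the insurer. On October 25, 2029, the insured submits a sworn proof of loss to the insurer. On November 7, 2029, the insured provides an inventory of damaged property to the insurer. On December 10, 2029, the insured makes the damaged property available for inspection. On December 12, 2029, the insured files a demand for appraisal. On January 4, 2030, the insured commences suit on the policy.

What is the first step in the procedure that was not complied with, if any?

Step 1: 65 days after October 14, 2029 (when the loss occurs) is December 18, 2029; done October 24, 2029 — timely.
Step 2: 10 days after October 24, 2029 (when first notice of loss is given) is November 3, 2029; October 25, 2029 is within that limit.
Step 3: the window is 5–19 days after November 1, 2029 (end of the 7-day response period, which began when the sworn proof of loss is submitted on October 25, 2029), so November 6, 2029 through November 20, 2029; November 7, 2029 falls inside that range.
Step 4: the earliest permitted date is 30 days after November 7, 2029 (when the supporting inventory is provided), i.e. December 7, 2029; done December 10, 2029 — permitted.
Step 5: 60 days after December 10, 2029 (when the property is made available) is February 8, 2030; done December 12, 2029 — timely.
Step 6: the earliest permitted date is 30 days after December 10, 2029 (when the property is made available), i.e. January 9, 2030; acted on January 4, 2030, 5 days prematurely.
The analysis stops there.

Step 6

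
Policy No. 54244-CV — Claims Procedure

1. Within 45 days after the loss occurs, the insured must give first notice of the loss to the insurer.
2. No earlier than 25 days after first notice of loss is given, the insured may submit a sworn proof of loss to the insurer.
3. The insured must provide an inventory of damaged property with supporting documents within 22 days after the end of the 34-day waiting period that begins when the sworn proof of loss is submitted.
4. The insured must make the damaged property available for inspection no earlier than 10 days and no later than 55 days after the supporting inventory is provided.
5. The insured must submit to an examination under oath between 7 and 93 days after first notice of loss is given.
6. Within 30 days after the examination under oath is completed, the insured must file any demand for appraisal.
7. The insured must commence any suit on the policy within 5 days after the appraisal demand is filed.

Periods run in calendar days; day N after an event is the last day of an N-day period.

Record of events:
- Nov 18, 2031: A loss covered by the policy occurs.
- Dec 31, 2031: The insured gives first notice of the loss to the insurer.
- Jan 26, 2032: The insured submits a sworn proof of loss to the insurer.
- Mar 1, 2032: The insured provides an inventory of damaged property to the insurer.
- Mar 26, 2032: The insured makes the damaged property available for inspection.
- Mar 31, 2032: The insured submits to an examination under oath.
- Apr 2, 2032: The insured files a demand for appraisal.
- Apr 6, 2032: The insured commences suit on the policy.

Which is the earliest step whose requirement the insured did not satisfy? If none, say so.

None — every step was satisfied

Step 1 — counting 45 days from Nov 18, 2031 (when the loss occurs) gives a deadline of Jan 2, 2032; completed Dec 31, 2031, before the deadline.
Step 2 — must wait 25 days from Dec 31, 2031 (when first notice of loss is given), so not before Jan 25, 2032; Jan 26, 2032 is on or after that date.
Step 3 — counting 22 days from Feb 29, 2032 (end of the 34-day waiting period, which began when the sworn proof of loss is submitted on Jan 26, 2032) gives a deadline of Mar 22, 2032; Mar 1, 2032 is within that limit.
Step 4 — 10 and 55 days from Mar 1, 2032 (when the supporting inventory is provided) are Mar 11, 2032 and Apr 25, 2032 respectively; Mar 26, 2032 falls inside that range.
Step 5 — 7 and 93 days from Dec 31, 2031 (when first notice of loss is given) are Jan 7, 2032 and Apr 2, 2032 respectively; Mar 31, 2032 falls inside that range.
Step 6 — counting 30 days from Mar 31, 2032 (when the examination under oath is completed) gives a deadline of Apr 30, 2032; Apr 2, 2032 is within that limit.
Step 7 — counting 5 days from Apr 2, 2032 (when the appraisal demand is filed) gives a deadline of Apr 7, 2032; completed Apr 6, 2032, before the deadline.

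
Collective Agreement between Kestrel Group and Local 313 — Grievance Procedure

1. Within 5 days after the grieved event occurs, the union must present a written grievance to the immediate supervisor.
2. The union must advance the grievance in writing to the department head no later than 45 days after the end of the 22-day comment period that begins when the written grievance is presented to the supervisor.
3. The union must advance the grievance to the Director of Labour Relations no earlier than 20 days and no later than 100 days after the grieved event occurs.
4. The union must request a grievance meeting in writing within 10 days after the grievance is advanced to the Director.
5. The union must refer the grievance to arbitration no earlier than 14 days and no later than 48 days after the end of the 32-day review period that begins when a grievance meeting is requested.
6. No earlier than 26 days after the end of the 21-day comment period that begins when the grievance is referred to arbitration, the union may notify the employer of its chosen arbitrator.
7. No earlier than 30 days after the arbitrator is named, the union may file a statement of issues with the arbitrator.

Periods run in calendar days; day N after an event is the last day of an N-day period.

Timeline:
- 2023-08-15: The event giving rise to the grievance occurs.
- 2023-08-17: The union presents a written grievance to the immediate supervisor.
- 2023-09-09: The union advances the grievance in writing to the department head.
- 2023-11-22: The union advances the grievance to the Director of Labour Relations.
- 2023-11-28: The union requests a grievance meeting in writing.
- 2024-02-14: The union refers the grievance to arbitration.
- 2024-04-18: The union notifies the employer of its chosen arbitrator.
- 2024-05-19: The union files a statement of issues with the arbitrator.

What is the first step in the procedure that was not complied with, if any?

Step 1: 5 days after 2023-08-15 (when the grieved event occurs) is 2023-08-20; 2023-08-17 is within that limit.
Step 2: 45 days after 2023-09-08 (end of the 22-day comment period, which began when the written grievance is presented to the supervisor on 2023-08-17) is 2023-10-23; 2023-09-09 is within that limit.
Step 3: the window is 20–100 days after 2023-08-15 (when the grieved event occurs), so 2023-09-04 through 2023-11-23; done 2023-11-22, which is between those dates.
Step 4: 10 days after 2023-11-22 (when the grievance is advanced to the Director) is 2023-12-02; done 2023-11-28 — timely.
Step 5: the window is 14–48 days after 2023-12-30 (end of the 32-day review period, which began when a grievance meeting is requested on 2023-11-28), so 2024-01-13 through 2024-02-16; done 2024-02-14 — within the window.
Step 6: the earliest permitted date is 26 days after 2024-03-06 (end of the 21-day comment period, which began when the grievance is referred to arbitration on 2024-02-14), i.e. 2024-04-01; 2024-04-18 is on or after that date.
Step 7: the earliest permitted date is 30 days after 2024-04-18 (when the arbitrator is named), i.e. 2024-05-18; done 2024-05-19, after the minimum wait.

None — every step was satisfied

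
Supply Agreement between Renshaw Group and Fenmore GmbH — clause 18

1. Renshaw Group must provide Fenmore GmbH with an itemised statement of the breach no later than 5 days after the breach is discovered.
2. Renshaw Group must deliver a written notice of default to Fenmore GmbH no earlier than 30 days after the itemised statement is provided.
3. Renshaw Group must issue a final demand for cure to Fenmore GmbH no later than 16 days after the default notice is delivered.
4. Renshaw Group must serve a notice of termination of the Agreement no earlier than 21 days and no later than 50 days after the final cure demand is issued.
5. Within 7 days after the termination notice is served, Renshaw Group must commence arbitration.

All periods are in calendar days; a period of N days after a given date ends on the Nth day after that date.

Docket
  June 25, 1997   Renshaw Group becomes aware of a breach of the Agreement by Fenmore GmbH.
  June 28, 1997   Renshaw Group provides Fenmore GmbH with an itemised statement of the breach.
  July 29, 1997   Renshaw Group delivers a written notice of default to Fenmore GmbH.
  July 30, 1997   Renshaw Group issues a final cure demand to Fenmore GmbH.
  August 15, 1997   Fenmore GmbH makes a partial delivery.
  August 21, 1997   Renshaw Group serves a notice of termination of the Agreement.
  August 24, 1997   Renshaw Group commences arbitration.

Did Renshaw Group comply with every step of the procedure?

Yes

Step 1 — counting 5 days from June 25, 1997 (when the breach is discovered) gives a deadline of June 30, 1997; completed June 28, 1997, before the deadline.
Step 2 — must wait 30 days from June 28, 1997 (when the itemised statement is provided), so not before July 28, 1997; done July 29, 1997 — permitted.
Step 3 — counting 16 days from July 29, 1997 (when the default notice is delivered) gives a deadline of August 14, 1997; July 30, 1997 is within that limit.
Step 4 — 21 and 50 days from July 30, 1997 (when the final cure demand is issued) are August 20, 1997 and September 18, 1997 respectively; done August 21, 1997, which is between those dates.
Step 5 — counting 7 days from August 21, 1997 (when the termination notice is served) gives a deadline of August 28, 1997; done August 24, 1997 — timely.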